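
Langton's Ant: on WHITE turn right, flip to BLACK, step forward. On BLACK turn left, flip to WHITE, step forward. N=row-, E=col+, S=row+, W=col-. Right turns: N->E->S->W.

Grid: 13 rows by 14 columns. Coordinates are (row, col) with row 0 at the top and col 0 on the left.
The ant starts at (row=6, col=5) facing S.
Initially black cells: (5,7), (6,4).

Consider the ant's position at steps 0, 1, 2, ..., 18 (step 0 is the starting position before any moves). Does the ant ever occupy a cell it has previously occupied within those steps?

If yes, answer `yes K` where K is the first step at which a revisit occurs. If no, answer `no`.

Answer: yes 5

Derivation:
Step 1: on WHITE (6,5): turn R to W, flip to black, move to (6,4). |black|=3 — new cell
Step 2: on BLACK (6,4): turn L to S, flip to white, move to (7,4). |black|=2 — new cell
Step 3: on WHITE (7,4): turn R to W, flip to black, move to (7,3). |black|=3 — new cell
Step 4: on WHITE (7,3): turn R to N, flip to black, move to (6,3). |black|=4 — new cell
Step 5: on WHITE (6,3): turn R to E, flip to black, move to (6,4). |black|=5 — REVISIT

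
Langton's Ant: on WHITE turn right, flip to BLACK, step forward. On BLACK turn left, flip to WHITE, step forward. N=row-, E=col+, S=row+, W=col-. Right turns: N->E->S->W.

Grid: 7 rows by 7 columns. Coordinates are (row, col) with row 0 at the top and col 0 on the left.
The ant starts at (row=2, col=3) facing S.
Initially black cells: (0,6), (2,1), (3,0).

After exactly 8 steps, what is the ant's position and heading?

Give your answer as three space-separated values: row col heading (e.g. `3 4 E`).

Step 1: on WHITE (2,3): turn R to W, flip to black, move to (2,2). |black|=4
Step 2: on WHITE (2,2): turn R to N, flip to black, move to (1,2). |black|=5
Step 3: on WHITE (1,2): turn R to E, flip to black, move to (1,3). |black|=6
Step 4: on WHITE (1,3): turn R to S, flip to black, move to (2,3). |black|=7
Step 5: on BLACK (2,3): turn L to E, flip to white, move to (2,4). |black|=6
Step 6: on WHITE (2,4): turn R to S, flip to black, move to (3,4). |black|=7
Step 7: on WHITE (3,4): turn R to W, flip to black, move to (3,3). |black|=8
Step 8: on WHITE (3,3): turn R to N, flip to black, move to (2,3). |black|=9

Answer: 2 3 N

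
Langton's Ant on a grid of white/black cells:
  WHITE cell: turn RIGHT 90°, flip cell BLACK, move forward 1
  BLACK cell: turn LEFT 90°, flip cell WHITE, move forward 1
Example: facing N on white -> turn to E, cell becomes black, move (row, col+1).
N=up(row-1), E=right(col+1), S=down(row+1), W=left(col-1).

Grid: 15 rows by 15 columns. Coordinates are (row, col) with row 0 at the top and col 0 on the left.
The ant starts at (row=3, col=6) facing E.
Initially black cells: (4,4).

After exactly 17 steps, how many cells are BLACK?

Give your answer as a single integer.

Answer: 8

Derivation:
Step 1: on WHITE (3,6): turn R to S, flip to black, move to (4,6). |black|=2
Step 2: on WHITE (4,6): turn R to W, flip to black, move to (4,5). |black|=3
Step 3: on WHITE (4,5): turn R to N, flip to black, move to (3,5). |black|=4
Step 4: on WHITE (3,5): turn R to E, flip to black, move to (3,6). |black|=5
Step 5: on BLACK (3,6): turn L to N, flip to white, move to (2,6). |black|=4
Step 6: on WHITE (2,6): turn R to E, flip to black, move to (2,7). |black|=5
Step 7: on WHITE (2,7): turn R to S, flip to black, move to (3,7). |black|=6
Step 8: on WHITE (3,7): turn R to W, flip to black, move to (3,6). |black|=7
Step 9: on WHITE (3,6): turn R to N, flip to black, move to (2,6). |black|=8
Step 10: on BLACK (2,6): turn L to W, flip to white, move to (2,5). |black|=7
Step 11: on WHITE (2,5): turn R to N, flip to black, move to (1,5). |black|=8
Step 12: on WHITE (1,5): turn R to E, flip to black, move to (1,6). |black|=9
Step 13: on WHITE (1,6): turn R to S, flip to black, move to (2,6). |black|=10
Step 14: on WHITE (2,6): turn R to W, flip to black, move to (2,5). |black|=11
Step 15: on BLACK (2,5): turn L to S, flip to white, move to (3,5). |black|=10
Step 16: on BLACK (3,5): turn L to E, flip to white, move to (3,6). |black|=9
Step 17: on BLACK (3,6): turn L to N, flip to white, move to (2,6). |black|=8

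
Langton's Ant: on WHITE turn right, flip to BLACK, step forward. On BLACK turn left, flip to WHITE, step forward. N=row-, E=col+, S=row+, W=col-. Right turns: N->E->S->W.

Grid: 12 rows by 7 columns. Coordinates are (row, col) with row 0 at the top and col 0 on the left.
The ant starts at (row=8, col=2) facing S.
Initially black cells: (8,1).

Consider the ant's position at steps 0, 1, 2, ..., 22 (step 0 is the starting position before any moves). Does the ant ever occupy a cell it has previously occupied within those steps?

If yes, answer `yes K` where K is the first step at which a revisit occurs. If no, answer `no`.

Step 1: on WHITE (8,2): turn R to W, flip to black, move to (8,1). |black|=2 — new cell
Step 2: on BLACK (8,1): turn L to S, flip to white, move to (9,1). |black|=1 — new cell
Step 3: on WHITE (9,1): turn R to W, flip to black, move to (9,0). |black|=2 — new cell
Step 4: on WHITE (9,0): turn R to N, flip to black, move to (8,0). |black|=3 — new cell
Step 5: on WHITE (8,0): turn R to E, flip to black, move to (8,1). |black|=4 — REVISIT

Answer: yes 5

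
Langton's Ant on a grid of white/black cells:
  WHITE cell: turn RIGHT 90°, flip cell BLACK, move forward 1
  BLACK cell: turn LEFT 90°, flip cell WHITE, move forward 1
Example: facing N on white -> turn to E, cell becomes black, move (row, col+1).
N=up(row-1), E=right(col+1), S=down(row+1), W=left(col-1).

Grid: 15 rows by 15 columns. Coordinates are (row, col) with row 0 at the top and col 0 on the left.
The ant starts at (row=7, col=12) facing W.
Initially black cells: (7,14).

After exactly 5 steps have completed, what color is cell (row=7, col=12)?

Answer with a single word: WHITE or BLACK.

Step 1: on WHITE (7,12): turn R to N, flip to black, move to (6,12). |black|=2
Step 2: on WHITE (6,12): turn R to E, flip to black, move to (6,13). |black|=3
Step 3: on WHITE (6,13): turn R to S, flip to black, move to (7,13). |black|=4
Step 4: on WHITE (7,13): turn R to W, flip to black, move to (7,12). |black|=5
Step 5: on BLACK (7,12): turn L to S, flip to white, move to (8,12). |black|=4

Answer: WHITE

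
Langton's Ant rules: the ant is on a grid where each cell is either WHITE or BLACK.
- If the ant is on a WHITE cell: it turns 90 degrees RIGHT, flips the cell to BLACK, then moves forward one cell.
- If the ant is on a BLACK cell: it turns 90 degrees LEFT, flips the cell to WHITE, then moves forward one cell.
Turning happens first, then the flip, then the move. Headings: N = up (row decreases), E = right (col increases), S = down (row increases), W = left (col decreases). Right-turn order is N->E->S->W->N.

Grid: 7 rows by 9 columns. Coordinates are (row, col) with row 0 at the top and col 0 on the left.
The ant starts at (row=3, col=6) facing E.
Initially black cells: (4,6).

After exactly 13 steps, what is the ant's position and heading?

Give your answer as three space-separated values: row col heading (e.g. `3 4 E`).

Step 1: on WHITE (3,6): turn R to S, flip to black, move to (4,6). |black|=2
Step 2: on BLACK (4,6): turn L to E, flip to white, move to (4,7). |black|=1
Step 3: on WHITE (4,7): turn R to S, flip to black, move to (5,7). |black|=2
Step 4: on WHITE (5,7): turn R to W, flip to black, move to (5,6). |black|=3
Step 5: on WHITE (5,6): turn R to N, flip to black, move to (4,6). |black|=4
Step 6: on WHITE (4,6): turn R to E, flip to black, move to (4,7). |black|=5
Step 7: on BLACK (4,7): turn L to N, flip to white, move to (3,7). |black|=4
Step 8: on WHITE (3,7): turn R to E, flip to black, move to (3,8). |black|=5
Step 9: on WHITE (3,8): turn R to S, flip to black, move to (4,8). |black|=6
Step 10: on WHITE (4,8): turn R to W, flip to black, move to (4,7). |black|=7
Step 11: on WHITE (4,7): turn R to N, flip to black, move to (3,7). |black|=8
Step 12: on BLACK (3,7): turn L to W, flip to white, move to (3,6). |black|=7
Step 13: on BLACK (3,6): turn L to S, flip to white, move to (4,6). |black|=6

Answer: 4 6 S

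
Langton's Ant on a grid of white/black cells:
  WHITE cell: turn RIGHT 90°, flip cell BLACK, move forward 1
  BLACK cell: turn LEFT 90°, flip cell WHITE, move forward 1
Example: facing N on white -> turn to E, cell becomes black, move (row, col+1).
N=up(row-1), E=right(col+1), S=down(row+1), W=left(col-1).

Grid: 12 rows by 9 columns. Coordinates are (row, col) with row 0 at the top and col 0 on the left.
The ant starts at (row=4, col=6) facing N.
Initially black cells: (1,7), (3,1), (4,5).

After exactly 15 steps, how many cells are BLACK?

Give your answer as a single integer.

Step 1: on WHITE (4,6): turn R to E, flip to black, move to (4,7). |black|=4
Step 2: on WHITE (4,7): turn R to S, flip to black, move to (5,7). |black|=5
Step 3: on WHITE (5,7): turn R to W, flip to black, move to (5,6). |black|=6
Step 4: on WHITE (5,6): turn R to N, flip to black, move to (4,6). |black|=7
Step 5: on BLACK (4,6): turn L to W, flip to white, move to (4,5). |black|=6
Step 6: on BLACK (4,5): turn L to S, flip to white, move to (5,5). |black|=5
Step 7: on WHITE (5,5): turn R to W, flip to black, move to (5,4). |black|=6
Step 8: on WHITE (5,4): turn R to N, flip to black, move to (4,4). |black|=7
Step 9: on WHITE (4,4): turn R to E, flip to black, move to (4,5). |black|=8
Step 10: on WHITE (4,5): turn R to S, flip to black, move to (5,5). |black|=9
Step 11: on BLACK (5,5): turn L to E, flip to white, move to (5,6). |black|=8
Step 12: on BLACK (5,6): turn L to N, flip to white, move to (4,6). |black|=7
Step 13: on WHITE (4,6): turn R to E, flip to black, move to (4,7). |black|=8
Step 14: on BLACK (4,7): turn L to N, flip to white, move to (3,7). |black|=7
Step 15: on WHITE (3,7): turn R to E, flip to black, move to (3,8). |black|=8

Answer: 8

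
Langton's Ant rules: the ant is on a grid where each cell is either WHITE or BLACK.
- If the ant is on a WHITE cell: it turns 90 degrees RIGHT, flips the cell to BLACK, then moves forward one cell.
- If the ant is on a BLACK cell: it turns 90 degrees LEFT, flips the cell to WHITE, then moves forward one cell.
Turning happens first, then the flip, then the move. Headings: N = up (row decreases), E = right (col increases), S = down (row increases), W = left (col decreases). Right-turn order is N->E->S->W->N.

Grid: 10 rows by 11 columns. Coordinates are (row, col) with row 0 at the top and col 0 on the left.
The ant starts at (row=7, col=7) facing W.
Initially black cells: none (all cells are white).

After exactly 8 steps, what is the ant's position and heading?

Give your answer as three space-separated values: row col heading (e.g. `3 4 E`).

Step 1: on WHITE (7,7): turn R to N, flip to black, move to (6,7). |black|=1
Step 2: on WHITE (6,7): turn R to E, flip to black, move to (6,8). |black|=2
Step 3: on WHITE (6,8): turn R to S, flip to black, move to (7,8). |black|=3
Step 4: on WHITE (7,8): turn R to W, flip to black, move to (7,7). |black|=4
Step 5: on BLACK (7,7): turn L to S, flip to white, move to (8,7). |black|=3
Step 6: on WHITE (8,7): turn R to W, flip to black, move to (8,6). |black|=4
Step 7: on WHITE (8,6): turn R to N, flip to black, move to (7,6). |black|=5
Step 8: on WHITE (7,6): turn R to E, flip to black, move to (7,7). |black|=6

Answer: 7 7 E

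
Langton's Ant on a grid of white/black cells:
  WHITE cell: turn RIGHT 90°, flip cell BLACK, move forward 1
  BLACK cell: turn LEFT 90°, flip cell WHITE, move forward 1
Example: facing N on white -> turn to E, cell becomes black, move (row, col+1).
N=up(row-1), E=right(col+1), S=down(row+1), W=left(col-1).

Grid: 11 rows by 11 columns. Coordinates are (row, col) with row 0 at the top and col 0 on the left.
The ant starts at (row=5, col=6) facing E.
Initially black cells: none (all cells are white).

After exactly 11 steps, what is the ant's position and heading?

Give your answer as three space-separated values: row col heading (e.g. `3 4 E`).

Answer: 3 5 N

Derivation:
Step 1: on WHITE (5,6): turn R to S, flip to black, move to (6,6). |black|=1
Step 2: on WHITE (6,6): turn R to W, flip to black, move to (6,5). |black|=2
Step 3: on WHITE (6,5): turn R to N, flip to black, move to (5,5). |black|=3
Step 4: on WHITE (5,5): turn R to E, flip to black, move to (5,6). |black|=4
Step 5: on BLACK (5,6): turn L to N, flip to white, move to (4,6). |black|=3
Step 6: on WHITE (4,6): turn R to E, flip to black, move to (4,7). |black|=4
Step 7: on WHITE (4,7): turn R to S, flip to black, move to (5,7). |black|=5
Step 8: on WHITE (5,7): turn R to W, flip to black, move to (5,6). |black|=6
Step 9: on WHITE (5,6): turn R to N, flip to black, move to (4,6). |black|=7
Step 10: on BLACK (4,6): turn L to W, flip to white, move to (4,5). |black|=6
Step 11: on WHITE (4,5): turn R to N, flip to black, move to (3,5). |black|=7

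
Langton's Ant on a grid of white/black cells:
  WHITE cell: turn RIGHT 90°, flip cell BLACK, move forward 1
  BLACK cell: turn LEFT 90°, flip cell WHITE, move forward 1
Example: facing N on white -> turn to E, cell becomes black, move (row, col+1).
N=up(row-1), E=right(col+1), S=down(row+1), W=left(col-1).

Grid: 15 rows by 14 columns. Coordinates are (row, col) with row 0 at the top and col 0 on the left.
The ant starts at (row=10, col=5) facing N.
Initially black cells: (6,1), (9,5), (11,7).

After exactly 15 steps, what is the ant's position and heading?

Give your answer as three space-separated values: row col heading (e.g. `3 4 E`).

Step 1: on WHITE (10,5): turn R to E, flip to black, move to (10,6). |black|=4
Step 2: on WHITE (10,6): turn R to S, flip to black, move to (11,6). |black|=5
Step 3: on WHITE (11,6): turn R to W, flip to black, move to (11,5). |black|=6
Step 4: on WHITE (11,5): turn R to N, flip to black, move to (10,5). |black|=7
Step 5: on BLACK (10,5): turn L to W, flip to white, move to (10,4). |black|=6
Step 6: on WHITE (10,4): turn R to N, flip to black, move to (9,4). |black|=7
Step 7: on WHITE (9,4): turn R to E, flip to black, move to (9,5). |black|=8
Step 8: on BLACK (9,5): turn L to N, flip to white, move to (8,5). |black|=7
Step 9: on WHITE (8,5): turn R to E, flip to black, move to (8,6). |black|=8
Step 10: on WHITE (8,6): turn R to S, flip to black, move to (9,6). |black|=9
Step 11: on WHITE (9,6): turn R to W, flip to black, move to (9,5). |black|=10
Step 12: on WHITE (9,5): turn R to N, flip to black, move to (8,5). |black|=11
Step 13: on BLACK (8,5): turn L to W, flip to white, move to (8,4). |black|=10
Step 14: on WHITE (8,4): turn R to N, flip to black, move to (7,4). |black|=11
Step 15: on WHITE (7,4): turn R to E, flip to black, move to (7,5). |black|=12

Answer: 7 5 E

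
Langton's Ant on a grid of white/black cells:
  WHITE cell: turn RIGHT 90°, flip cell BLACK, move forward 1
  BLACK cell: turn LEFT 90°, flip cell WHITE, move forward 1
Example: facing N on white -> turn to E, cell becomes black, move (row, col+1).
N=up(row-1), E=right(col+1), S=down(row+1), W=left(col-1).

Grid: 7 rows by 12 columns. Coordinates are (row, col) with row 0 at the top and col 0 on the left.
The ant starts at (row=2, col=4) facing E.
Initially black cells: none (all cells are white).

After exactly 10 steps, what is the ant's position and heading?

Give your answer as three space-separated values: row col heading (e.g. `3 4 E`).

Step 1: on WHITE (2,4): turn R to S, flip to black, move to (3,4). |black|=1
Step 2: on WHITE (3,4): turn R to W, flip to black, move to (3,3). |black|=2
Step 3: on WHITE (3,3): turn R to N, flip to black, move to (2,3). |black|=3
Step 4: on WHITE (2,3): turn R to E, flip to black, move to (2,4). |black|=4
Step 5: on BLACK (2,4): turn L to N, flip to white, move to (1,4). |black|=3
Step 6: on WHITE (1,4): turn R to E, flip to black, move to (1,5). |black|=4
Step 7: on WHITE (1,5): turn R to S, flip to black, move to (2,5). |black|=5
Step 8: on WHITE (2,5): turn R to W, flip to black, move to (2,4). |black|=6
Step 9: on WHITE (2,4): turn R to N, flip to black, move to (1,4). |black|=7
Step 10: on BLACK (1,4): turn L to W, flip to white, move to (1,3). |black|=6

Answer: 1 3 W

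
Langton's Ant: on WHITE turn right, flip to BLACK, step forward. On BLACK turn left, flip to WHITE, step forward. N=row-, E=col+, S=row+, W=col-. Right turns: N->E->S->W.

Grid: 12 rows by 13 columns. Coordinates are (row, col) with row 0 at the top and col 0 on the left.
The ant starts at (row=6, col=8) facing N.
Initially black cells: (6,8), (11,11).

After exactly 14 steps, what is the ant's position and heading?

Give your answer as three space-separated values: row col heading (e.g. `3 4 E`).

Step 1: on BLACK (6,8): turn L to W, flip to white, move to (6,7). |black|=1
Step 2: on WHITE (6,7): turn R to N, flip to black, move to (5,7). |black|=2
Step 3: on WHITE (5,7): turn R to E, flip to black, move to (5,8). |black|=3
Step 4: on WHITE (5,8): turn R to S, flip to black, move to (6,8). |black|=4
Step 5: on WHITE (6,8): turn R to W, flip to black, move to (6,7). |black|=5
Step 6: on BLACK (6,7): turn L to S, flip to white, move to (7,7). |black|=4
Step 7: on WHITE (7,7): turn R to W, flip to black, move to (7,6). |black|=5
Step 8: on WHITE (7,6): turn R to N, flip to black, move to (6,6). |black|=6
Step 9: on WHITE (6,6): turn R to E, flip to black, move to (6,7). |black|=7
Step 10: on WHITE (6,7): turn R to S, flip to black, move to (7,7). |black|=8
Step 11: on BLACK (7,7): turn L to E, flip to white, move to (7,8). |black|=7
Step 12: on WHITE (7,8): turn R to S, flip to black, move to (8,8). |black|=8
Step 13: on WHITE (8,8): turn R to W, flip to black, move to (8,7). |black|=9
Step 14: on WHITE (8,7): turn R to N, flip to black, move to (7,7). |black|=10

Answer: 7 7 N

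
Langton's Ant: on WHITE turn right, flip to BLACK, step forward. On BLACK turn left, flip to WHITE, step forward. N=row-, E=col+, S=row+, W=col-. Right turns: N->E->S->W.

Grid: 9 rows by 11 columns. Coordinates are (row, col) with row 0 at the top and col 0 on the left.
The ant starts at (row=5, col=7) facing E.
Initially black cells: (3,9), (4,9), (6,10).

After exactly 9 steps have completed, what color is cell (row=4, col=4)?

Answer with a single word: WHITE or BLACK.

Step 1: on WHITE (5,7): turn R to S, flip to black, move to (6,7). |black|=4
Step 2: on WHITE (6,7): turn R to W, flip to black, move to (6,6). |black|=5
Step 3: on WHITE (6,6): turn R to N, flip to black, move to (5,6). |black|=6
Step 4: on WHITE (5,6): turn R to E, flip to black, move to (5,7). |black|=7
Step 5: on BLACK (5,7): turn L to N, flip to white, move to (4,7). |black|=6
Step 6: on WHITE (4,7): turn R to E, flip to black, move to (4,8). |black|=7
Step 7: on WHITE (4,8): turn R to S, flip to black, move to (5,8). |black|=8
Step 8: on WHITE (5,8): turn R to W, flip to black, move to (5,7). |black|=9
Step 9: on WHITE (5,7): turn R to N, flip to black, move to (4,7). |black|=10

Answer: WHITE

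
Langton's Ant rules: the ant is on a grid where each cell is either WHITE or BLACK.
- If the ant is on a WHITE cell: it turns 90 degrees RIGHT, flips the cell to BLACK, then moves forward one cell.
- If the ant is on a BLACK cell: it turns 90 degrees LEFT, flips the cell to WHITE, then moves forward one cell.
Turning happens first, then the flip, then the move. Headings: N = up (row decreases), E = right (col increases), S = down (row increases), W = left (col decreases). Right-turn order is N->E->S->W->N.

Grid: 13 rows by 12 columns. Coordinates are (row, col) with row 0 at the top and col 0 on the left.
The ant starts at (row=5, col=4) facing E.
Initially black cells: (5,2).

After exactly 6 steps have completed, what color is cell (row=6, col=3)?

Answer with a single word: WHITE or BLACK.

Step 1: on WHITE (5,4): turn R to S, flip to black, move to (6,4). |black|=2
Step 2: on WHITE (6,4): turn R to W, flip to black, move to (6,3). |black|=3
Step 3: on WHITE (6,3): turn R to N, flip to black, move to (5,3). |black|=4
Step 4: on WHITE (5,3): turn R to E, flip to black, move to (5,4). |black|=5
Step 5: on BLACK (5,4): turn L to N, flip to white, move to (4,4). |black|=4
Step 6: on WHITE (4,4): turn R to E, flip to black, move to (4,5). |black|=5

Answer: BLACK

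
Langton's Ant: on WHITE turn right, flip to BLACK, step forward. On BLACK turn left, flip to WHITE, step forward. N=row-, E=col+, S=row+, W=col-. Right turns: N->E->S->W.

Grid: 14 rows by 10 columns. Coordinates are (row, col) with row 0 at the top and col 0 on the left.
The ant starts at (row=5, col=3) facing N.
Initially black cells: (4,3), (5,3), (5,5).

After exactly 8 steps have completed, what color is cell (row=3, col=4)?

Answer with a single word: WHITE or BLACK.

Step 1: on BLACK (5,3): turn L to W, flip to white, move to (5,2). |black|=2
Step 2: on WHITE (5,2): turn R to N, flip to black, move to (4,2). |black|=3
Step 3: on WHITE (4,2): turn R to E, flip to black, move to (4,3). |black|=4
Step 4: on BLACK (4,3): turn L to N, flip to white, move to (3,3). |black|=3
Step 5: on WHITE (3,3): turn R to E, flip to black, move to (3,4). |black|=4
Step 6: on WHITE (3,4): turn R to S, flip to black, move to (4,4). |black|=5
Step 7: on WHITE (4,4): turn R to W, flip to black, move to (4,3). |black|=6
Step 8: on WHITE (4,3): turn R to N, flip to black, move to (3,3). |black|=7

Answer: BLACK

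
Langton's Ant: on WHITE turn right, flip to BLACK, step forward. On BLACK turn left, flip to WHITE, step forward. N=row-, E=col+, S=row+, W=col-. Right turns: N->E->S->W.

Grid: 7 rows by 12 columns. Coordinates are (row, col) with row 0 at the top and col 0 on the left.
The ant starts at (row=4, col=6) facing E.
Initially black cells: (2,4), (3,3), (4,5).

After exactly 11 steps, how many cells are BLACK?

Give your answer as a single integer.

Step 1: on WHITE (4,6): turn R to S, flip to black, move to (5,6). |black|=4
Step 2: on WHITE (5,6): turn R to W, flip to black, move to (5,5). |black|=5
Step 3: on WHITE (5,5): turn R to N, flip to black, move to (4,5). |black|=6
Step 4: on BLACK (4,5): turn L to W, flip to white, move to (4,4). |black|=5
Step 5: on WHITE (4,4): turn R to N, flip to black, move to (3,4). |black|=6
Step 6: on WHITE (3,4): turn R to E, flip to black, move to (3,5). |black|=7
Step 7: on WHITE (3,5): turn R to S, flip to black, move to (4,5). |black|=8
Step 8: on WHITE (4,5): turn R to W, flip to black, move to (4,4). |black|=9
Step 9: on BLACK (4,4): turn L to S, flip to white, move to (5,4). |black|=8
Step 10: on WHITE (5,4): turn R to W, flip to black, move to (5,3). |black|=9
Step 11: on WHITE (5,3): turn R to N, flip to black, move to (4,3). |black|=10

Answer: 10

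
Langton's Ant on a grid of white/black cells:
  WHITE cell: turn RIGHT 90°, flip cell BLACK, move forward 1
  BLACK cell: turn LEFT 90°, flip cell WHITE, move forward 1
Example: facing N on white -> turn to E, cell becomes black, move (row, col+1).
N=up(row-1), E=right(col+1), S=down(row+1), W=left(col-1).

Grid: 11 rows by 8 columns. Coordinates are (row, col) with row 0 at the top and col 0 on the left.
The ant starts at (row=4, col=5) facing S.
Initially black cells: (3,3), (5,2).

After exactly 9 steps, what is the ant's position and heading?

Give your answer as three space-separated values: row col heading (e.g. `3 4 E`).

Step 1: on WHITE (4,5): turn R to W, flip to black, move to (4,4). |black|=3
Step 2: on WHITE (4,4): turn R to N, flip to black, move to (3,4). |black|=4
Step 3: on WHITE (3,4): turn R to E, flip to black, move to (3,5). |black|=5
Step 4: on WHITE (3,5): turn R to S, flip to black, move to (4,5). |black|=6
Step 5: on BLACK (4,5): turn L to E, flip to white, move to (4,6). |black|=5
Step 6: on WHITE (4,6): turn R to S, flip to black, move to (5,6). |black|=6
Step 7: on WHITE (5,6): turn R to W, flip to black, move to (5,5). |black|=7
Step 8: on WHITE (5,5): turn R to N, flip to black, move to (4,5). |black|=8
Step 9: on WHITE (4,5): turn R to E, flip to black, move to (4,6). |black|=9

Answer: 4 6 E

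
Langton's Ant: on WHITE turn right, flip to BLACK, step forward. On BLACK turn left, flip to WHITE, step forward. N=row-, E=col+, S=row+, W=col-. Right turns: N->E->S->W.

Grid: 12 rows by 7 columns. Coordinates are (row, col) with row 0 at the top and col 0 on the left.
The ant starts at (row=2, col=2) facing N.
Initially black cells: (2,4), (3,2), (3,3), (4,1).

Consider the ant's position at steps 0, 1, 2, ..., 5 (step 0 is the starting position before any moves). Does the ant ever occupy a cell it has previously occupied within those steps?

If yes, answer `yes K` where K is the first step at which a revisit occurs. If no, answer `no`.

Answer: no

Derivation:
Step 1: on WHITE (2,2): turn R to E, flip to black, move to (2,3). |black|=5 — new cell
Step 2: on WHITE (2,3): turn R to S, flip to black, move to (3,3). |black|=6 — new cell
Step 3: on BLACK (3,3): turn L to E, flip to white, move to (3,4). |black|=5 — new cell
Step 4: on WHITE (3,4): turn R to S, flip to black, move to (4,4). |black|=6 — new cell
Step 5: on WHITE (4,4): turn R to W, flip to black, move to (4,3). |black|=7 — new cell
No revisit within 5 steps.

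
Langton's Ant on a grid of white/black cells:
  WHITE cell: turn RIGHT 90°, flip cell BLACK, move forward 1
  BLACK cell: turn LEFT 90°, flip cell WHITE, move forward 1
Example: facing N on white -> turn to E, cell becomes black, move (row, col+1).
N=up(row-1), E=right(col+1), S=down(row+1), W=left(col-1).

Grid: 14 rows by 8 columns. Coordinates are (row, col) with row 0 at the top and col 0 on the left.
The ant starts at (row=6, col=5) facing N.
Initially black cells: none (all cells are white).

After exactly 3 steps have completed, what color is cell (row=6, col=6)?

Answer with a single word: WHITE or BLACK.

Answer: BLACK

Derivation:
Step 1: on WHITE (6,5): turn R to E, flip to black, move to (6,6). |black|=1
Step 2: on WHITE (6,6): turn R to S, flip to black, move to (7,6). |black|=2
Step 3: on WHITE (7,6): turn R to W, flip to black, move to (7,5). |black|=3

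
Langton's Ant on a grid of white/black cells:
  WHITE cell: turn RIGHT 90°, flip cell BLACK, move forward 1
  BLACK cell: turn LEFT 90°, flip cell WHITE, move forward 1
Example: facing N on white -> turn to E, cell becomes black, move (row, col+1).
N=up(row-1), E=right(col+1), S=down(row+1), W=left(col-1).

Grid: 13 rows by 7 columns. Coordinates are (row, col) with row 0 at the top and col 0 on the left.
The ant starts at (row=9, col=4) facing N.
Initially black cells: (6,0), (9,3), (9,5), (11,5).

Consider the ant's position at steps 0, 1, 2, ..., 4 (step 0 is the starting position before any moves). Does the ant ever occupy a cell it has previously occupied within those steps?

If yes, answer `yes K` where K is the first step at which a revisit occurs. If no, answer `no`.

Step 1: on WHITE (9,4): turn R to E, flip to black, move to (9,5). |black|=5 — new cell
Step 2: on BLACK (9,5): turn L to N, flip to white, move to (8,5). |black|=4 — new cell
Step 3: on WHITE (8,5): turn R to E, flip to black, move to (8,6). |black|=5 — new cell
Step 4: on WHITE (8,6): turn R to S, flip to black, move to (9,6). |black|=6 — new cell
No revisit within 4 steps.

Answer: no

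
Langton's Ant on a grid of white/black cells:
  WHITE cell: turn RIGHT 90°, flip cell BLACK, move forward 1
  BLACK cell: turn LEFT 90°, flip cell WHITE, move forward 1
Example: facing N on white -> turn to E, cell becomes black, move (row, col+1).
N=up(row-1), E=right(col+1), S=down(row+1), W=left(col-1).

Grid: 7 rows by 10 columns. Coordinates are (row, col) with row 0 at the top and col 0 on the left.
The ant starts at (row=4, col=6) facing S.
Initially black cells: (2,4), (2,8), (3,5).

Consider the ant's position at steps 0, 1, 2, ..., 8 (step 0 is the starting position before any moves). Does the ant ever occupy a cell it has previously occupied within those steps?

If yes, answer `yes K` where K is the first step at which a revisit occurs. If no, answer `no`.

Step 1: on WHITE (4,6): turn R to W, flip to black, move to (4,5). |black|=4 — new cell
Step 2: on WHITE (4,5): turn R to N, flip to black, move to (3,5). |black|=5 — new cell
Step 3: on BLACK (3,5): turn L to W, flip to white, move to (3,4). |black|=4 — new cell
Step 4: on WHITE (3,4): turn R to N, flip to black, move to (2,4). |black|=5 — new cell
Step 5: on BLACK (2,4): turn L to W, flip to white, move to (2,3). |black|=4 — new cell
Step 6: on WHITE (2,3): turn R to N, flip to black, move to (1,3). |black|=5 — new cell
Step 7: on WHITE (1,3): turn R to E, flip to black, move to (1,4). |black|=6 — new cell
Step 8: on WHITE (1,4): turn R to S, flip to black, move to (2,4). |black|=7 — REVISIT

Answer: yes 8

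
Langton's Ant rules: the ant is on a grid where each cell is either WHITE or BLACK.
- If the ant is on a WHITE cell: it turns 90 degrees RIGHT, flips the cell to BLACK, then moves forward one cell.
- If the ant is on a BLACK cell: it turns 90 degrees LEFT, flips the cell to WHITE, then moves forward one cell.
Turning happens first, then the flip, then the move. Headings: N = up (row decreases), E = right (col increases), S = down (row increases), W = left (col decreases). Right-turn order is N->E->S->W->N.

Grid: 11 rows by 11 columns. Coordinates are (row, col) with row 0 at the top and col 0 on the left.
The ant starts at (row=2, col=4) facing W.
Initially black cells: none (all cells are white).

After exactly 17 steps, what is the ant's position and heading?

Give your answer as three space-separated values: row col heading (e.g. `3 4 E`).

Answer: 3 4 S

Derivation:
Step 1: on WHITE (2,4): turn R to N, flip to black, move to (1,4). |black|=1
Step 2: on WHITE (1,4): turn R to E, flip to black, move to (1,5). |black|=2
Step 3: on WHITE (1,5): turn R to S, flip to black, move to (2,5). |black|=3
Step 4: on WHITE (2,5): turn R to W, flip to black, move to (2,4). |black|=4
Step 5: on BLACK (2,4): turn L to S, flip to white, move to (3,4). |black|=3
Step 6: on WHITE (3,4): turn R to W, flip to black, move to (3,3). |black|=4
Step 7: on WHITE (3,3): turn R to N, flip to black, move to (2,3). |black|=5
Step 8: on WHITE (2,3): turn R to E, flip to black, move to (2,4). |black|=6
Step 9: on WHITE (2,4): turn R to S, flip to black, move to (3,4). |black|=7
Step 10: on BLACK (3,4): turn L to E, flip to white, move to (3,5). |black|=6
Step 11: on WHITE (3,5): turn R to S, flip to black, move to (4,5). |black|=7
Step 12: on WHITE (4,5): turn R to W, flip to black, move to (4,4). |black|=8
Step 13: on WHITE (4,4): turn R to N, flip to black, move to (3,4). |black|=9
Step 14: on WHITE (3,4): turn R to E, flip to black, move to (3,5). |black|=10
Step 15: on BLACK (3,5): turn L to N, flip to white, move to (2,5). |black|=9
Step 16: on BLACK (2,5): turn L to W, flip to white, move to (2,4). |black|=8
Step 17: on BLACK (2,4): turn L to S, flip to white, move to (3,4). |black|=7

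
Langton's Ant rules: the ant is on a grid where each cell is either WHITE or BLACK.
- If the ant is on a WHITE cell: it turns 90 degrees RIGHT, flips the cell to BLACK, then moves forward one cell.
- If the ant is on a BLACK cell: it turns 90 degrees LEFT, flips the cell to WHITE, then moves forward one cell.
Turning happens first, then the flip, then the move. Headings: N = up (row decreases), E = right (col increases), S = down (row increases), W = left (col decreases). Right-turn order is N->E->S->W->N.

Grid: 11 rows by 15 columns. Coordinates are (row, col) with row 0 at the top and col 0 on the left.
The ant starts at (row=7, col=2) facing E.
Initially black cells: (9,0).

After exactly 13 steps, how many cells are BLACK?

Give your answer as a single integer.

Step 1: on WHITE (7,2): turn R to S, flip to black, move to (8,2). |black|=2
Step 2: on WHITE (8,2): turn R to W, flip to black, move to (8,1). |black|=3
Step 3: on WHITE (8,1): turn R to N, flip to black, move to (7,1). |black|=4
Step 4: on WHITE (7,1): turn R to E, flip to black, move to (7,2). |black|=5
Step 5: on BLACK (7,2): turn L to N, flip to white, move to (6,2). |black|=4
Step 6: on WHITE (6,2): turn R to E, flip to black, move to (6,3). |black|=5
Step 7: on WHITE (6,3): turn R to S, flip to black, move to (7,3). |black|=6
Step 8: on WHITE (7,3): turn R to W, flip to black, move to (7,2). |black|=7
Step 9: on WHITE (7,2): turn R to N, flip to black, move to (6,2). |black|=8
Step 10: on BLACK (6,2): turn L to W, flip to white, move to (6,1). |black|=7
Step 11: on WHITE (6,1): turn R to N, flip to black, move to (5,1). |black|=8
Step 12: on WHITE (5,1): turn R to E, flip to black, move to (5,2). |black|=9
Step 13: on WHITE (5,2): turn R to S, flip to black, move to (6,2). |black|=10

Answer: 10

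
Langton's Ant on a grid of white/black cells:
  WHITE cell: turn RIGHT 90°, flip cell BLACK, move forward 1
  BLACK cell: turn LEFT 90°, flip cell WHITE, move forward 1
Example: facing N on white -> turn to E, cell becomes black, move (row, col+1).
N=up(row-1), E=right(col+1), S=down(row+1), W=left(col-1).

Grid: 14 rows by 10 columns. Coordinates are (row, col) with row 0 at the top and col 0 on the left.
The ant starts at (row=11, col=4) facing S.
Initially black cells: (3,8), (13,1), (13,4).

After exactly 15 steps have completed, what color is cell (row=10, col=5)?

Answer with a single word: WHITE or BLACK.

Answer: WHITE

Derivation:
Step 1: on WHITE (11,4): turn R to W, flip to black, move to (11,3). |black|=4
Step 2: on WHITE (11,3): turn R to N, flip to black, move to (10,3). |black|=5
Step 3: on WHITE (10,3): turn R to E, flip to black, move to (10,4). |black|=6
Step 4: on WHITE (10,4): turn R to S, flip to black, move to (11,4). |black|=7
Step 5: on BLACK (11,4): turn L to E, flip to white, move to (11,5). |black|=6
Step 6: on WHITE (11,5): turn R to S, flip to black, move to (12,5). |black|=7
Step 7: on WHITE (12,5): turn R to W, flip to black, move to (12,4). |black|=8
Step 8: on WHITE (12,4): turn R to N, flip to black, move to (11,4). |black|=9
Step 9: on WHITE (11,4): turn R to E, flip to black, move to (11,5). |black|=10
Step 10: on BLACK (11,5): turn L to N, flip to white, move to (10,5). |black|=9
Step 11: on WHITE (10,5): turn R to E, flip to black, move to (10,6). |black|=10
Step 12: on WHITE (10,6): turn R to S, flip to black, move to (11,6). |black|=11
Step 13: on WHITE (11,6): turn R to W, flip to black, move to (11,5). |black|=12
Step 14: on WHITE (11,5): turn R to N, flip to black, move to (10,5). |black|=13
Step 15: on BLACK (10,5): turn L to W, flip to white, move to (10,4). |black|=12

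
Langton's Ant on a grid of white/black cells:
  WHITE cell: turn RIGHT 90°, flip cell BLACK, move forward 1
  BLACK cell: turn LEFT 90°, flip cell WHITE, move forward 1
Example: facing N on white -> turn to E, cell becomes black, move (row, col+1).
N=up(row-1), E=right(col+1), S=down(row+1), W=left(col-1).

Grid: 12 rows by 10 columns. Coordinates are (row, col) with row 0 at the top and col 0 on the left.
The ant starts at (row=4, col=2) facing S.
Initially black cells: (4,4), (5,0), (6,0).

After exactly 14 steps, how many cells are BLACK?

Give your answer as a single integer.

Answer: 11

Derivation:
Step 1: on WHITE (4,2): turn R to W, flip to black, move to (4,1). |black|=4
Step 2: on WHITE (4,1): turn R to N, flip to black, move to (3,1). |black|=5
Step 3: on WHITE (3,1): turn R to E, flip to black, move to (3,2). |black|=6
Step 4: on WHITE (3,2): turn R to S, flip to black, move to (4,2). |black|=7
Step 5: on BLACK (4,2): turn L to E, flip to white, move to (4,3). |black|=6
Step 6: on WHITE (4,3): turn R to S, flip to black, move to (5,3). |black|=7
Step 7: on WHITE (5,3): turn R to W, flip to black, move to (5,2). |black|=8
Step 8: on WHITE (5,2): turn R to N, flip to black, move to (4,2). |black|=9
Step 9: on WHITE (4,2): turn R to E, flip to black, move to (4,3). |black|=10
Step 10: on BLACK (4,3): turn L to N, flip to white, move to (3,3). |black|=9
Step 11: on WHITE (3,3): turn R to E, flip to black, move to (3,4). |black|=10
Step 12: on WHITE (3,4): turn R to S, flip to black, move to (4,4). |black|=11
Step 13: on BLACK (4,4): turn L to E, flip to white, move to (4,5). |black|=10
Step 14: on WHITE (4,5): turn R to S, flip to black, move to (5,5). |black|=11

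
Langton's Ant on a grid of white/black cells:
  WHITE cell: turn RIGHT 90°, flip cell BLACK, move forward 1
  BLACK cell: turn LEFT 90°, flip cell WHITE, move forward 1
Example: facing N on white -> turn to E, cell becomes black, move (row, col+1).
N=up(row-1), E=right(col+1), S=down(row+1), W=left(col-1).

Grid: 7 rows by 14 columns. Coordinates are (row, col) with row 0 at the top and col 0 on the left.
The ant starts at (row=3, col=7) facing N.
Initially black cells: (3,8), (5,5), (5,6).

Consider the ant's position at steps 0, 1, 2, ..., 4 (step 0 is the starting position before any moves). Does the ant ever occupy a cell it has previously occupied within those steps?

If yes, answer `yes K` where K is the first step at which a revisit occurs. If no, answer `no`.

Step 1: on WHITE (3,7): turn R to E, flip to black, move to (3,8). |black|=4 — new cell
Step 2: on BLACK (3,8): turn L to N, flip to white, move to (2,8). |black|=3 — new cell
Step 3: on WHITE (2,8): turn R to E, flip to black, move to (2,9). |black|=4 — new cell
Step 4: on WHITE (2,9): turn R to S, flip to black, move to (3,9). |black|=5 — new cell
No revisit within 4 steps.

Answer: no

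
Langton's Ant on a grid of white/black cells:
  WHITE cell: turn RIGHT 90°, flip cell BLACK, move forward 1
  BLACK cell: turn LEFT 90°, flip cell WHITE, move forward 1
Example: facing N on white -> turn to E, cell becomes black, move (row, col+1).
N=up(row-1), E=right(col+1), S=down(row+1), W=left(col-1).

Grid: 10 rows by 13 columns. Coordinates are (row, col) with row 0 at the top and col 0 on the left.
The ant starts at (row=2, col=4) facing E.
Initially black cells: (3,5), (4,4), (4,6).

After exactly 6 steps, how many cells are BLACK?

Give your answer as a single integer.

Answer: 7

Derivation:
Step 1: on WHITE (2,4): turn R to S, flip to black, move to (3,4). |black|=4
Step 2: on WHITE (3,4): turn R to W, flip to black, move to (3,3). |black|=5
Step 3: on WHITE (3,3): turn R to N, flip to black, move to (2,3). |black|=6
Step 4: on WHITE (2,3): turn R to E, flip to black, move to (2,4). |black|=7
Step 5: on BLACK (2,4): turn L to N, flip to white, move to (1,4). |black|=6
Step 6: on WHITE (1,4): turn R to E, flip to black, move to (1,5). |black|=7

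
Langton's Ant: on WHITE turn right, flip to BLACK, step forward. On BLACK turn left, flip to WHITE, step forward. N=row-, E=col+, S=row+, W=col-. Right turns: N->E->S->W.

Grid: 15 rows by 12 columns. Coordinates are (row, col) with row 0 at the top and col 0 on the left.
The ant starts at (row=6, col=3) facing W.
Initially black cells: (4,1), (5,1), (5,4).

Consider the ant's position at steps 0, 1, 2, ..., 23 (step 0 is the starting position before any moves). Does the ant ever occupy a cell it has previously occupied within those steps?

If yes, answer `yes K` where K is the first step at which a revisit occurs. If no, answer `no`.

Step 1: on WHITE (6,3): turn R to N, flip to black, move to (5,3). |black|=4 — new cell
Step 2: on WHITE (5,3): turn R to E, flip to black, move to (5,4). |black|=5 — new cell
Step 3: on BLACK (5,4): turn L to N, flip to white, move to (4,4). |black|=4 — new cell
Step 4: on WHITE (4,4): turn R to E, flip to black, move to (4,5). |black|=5 — new cell
Step 5: on WHITE (4,5): turn R to S, flip to black, move to (5,5). |black|=6 — new cell
Step 6: on WHITE (5,5): turn R to W, flip to black, move to (5,4). |black|=7 — REVISIT

Answer: yes 6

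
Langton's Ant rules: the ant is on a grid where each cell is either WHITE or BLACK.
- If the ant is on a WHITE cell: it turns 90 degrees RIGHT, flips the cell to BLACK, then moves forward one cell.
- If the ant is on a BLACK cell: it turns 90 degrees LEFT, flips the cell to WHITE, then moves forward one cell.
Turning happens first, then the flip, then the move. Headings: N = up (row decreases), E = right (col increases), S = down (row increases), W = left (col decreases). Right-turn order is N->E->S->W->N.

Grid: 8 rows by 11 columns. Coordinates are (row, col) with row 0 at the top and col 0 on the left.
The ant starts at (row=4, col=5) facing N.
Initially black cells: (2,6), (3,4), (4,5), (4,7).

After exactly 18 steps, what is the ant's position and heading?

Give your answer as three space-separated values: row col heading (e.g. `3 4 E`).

Answer: 5 2 S

Derivation:
Step 1: on BLACK (4,5): turn L to W, flip to white, move to (4,4). |black|=3
Step 2: on WHITE (4,4): turn R to N, flip to black, move to (3,4). |black|=4
Step 3: on BLACK (3,4): turn L to W, flip to white, move to (3,3). |black|=3
Step 4: on WHITE (3,3): turn R to N, flip to black, move to (2,3). |black|=4
Step 5: on WHITE (2,3): turn R to E, flip to black, move to (2,4). |black|=5
Step 6: on WHITE (2,4): turn R to S, flip to black, move to (3,4). |black|=6
Step 7: on WHITE (3,4): turn R to W, flip to black, move to (3,3). |black|=7
Step 8: on BLACK (3,3): turn L to S, flip to white, move to (4,3). |black|=6
Step 9: on WHITE (4,3): turn R to W, flip to black, move to (4,2). |black|=7
Step 10: on WHITE (4,2): turn R to N, flip to black, move to (3,2). |black|=8
Step 11: on WHITE (3,2): turn R to E, flip to black, move to (3,3). |black|=9
Step 12: on WHITE (3,3): turn R to S, flip to black, move to (4,3). |black|=10
Step 13: on BLACK (4,3): turn L to E, flip to white, move to (4,4). |black|=9
Step 14: on BLACK (4,4): turn L to N, flip to white, move to (3,4). |black|=8
Step 15: on BLACK (3,4): turn L to W, flip to white, move to (3,3). |black|=7
Step 16: on BLACK (3,3): turn L to S, flip to white, move to (4,3). |black|=6
Step 17: on WHITE (4,3): turn R to W, flip to black, move to (4,2). |black|=7
Step 18: on BLACK (4,2): turn L to S, flip to white, move to (5,2). |black|=6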